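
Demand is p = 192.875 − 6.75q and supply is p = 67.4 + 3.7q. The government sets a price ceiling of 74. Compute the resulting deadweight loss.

546.11

Competitive equilibrium: 192.875 − 6.75q = 67.4 + 3.7q → q* = 12.0072, p* = 111.8266.
At the ceiling p = 74, quantity supplied = (74 − 67.4)/3.7 = 1.7838.
Willingness to pay at q' = 1.7838: 192.875 − 6.75·1.7838 = 180.8344.
Δq = 12.0072 − 1.7838 = 10.2234; wedge = 180.8344 − 74 = 106.8344.
Welfare loss = ½ × 10.2234 × 106.8344 = 546.11.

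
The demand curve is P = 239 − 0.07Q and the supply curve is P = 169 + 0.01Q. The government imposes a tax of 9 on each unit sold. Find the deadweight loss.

Competitive equilibrium: 239 − 0.07Q = 169 + 0.01Q → Q* = 875, P* = 177.75.
With the tax, the buyer price exceeds the seller price by 9: (239 − 0.07Q) − (169 + 0.01Q) = 9 → Q' = 762.5.
ΔQ = 875 − 762.5 = 112.5; the wedge equals the tax, 9.
The triangle = ½ × 112.5 × 9 = 506.25.

506.25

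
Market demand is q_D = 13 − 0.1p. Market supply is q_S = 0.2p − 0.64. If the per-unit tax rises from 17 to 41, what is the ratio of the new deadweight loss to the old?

In inverse form: demand p = 130 − 10q, supply p = 3.2 + 5q.
Competitive equilibrium: 130 − 10q = 3.2 + 5q → q* = 8.4533, p* = 45.4667.
For a per-unit tax t: Δq = t/15, so DWL = ½·t·(t/15) = t²/30.
At t = 17: DWL = 9.633. At t = 41: DWL = 56.033.
Ratio = (41/17)² = 5.817.

5.817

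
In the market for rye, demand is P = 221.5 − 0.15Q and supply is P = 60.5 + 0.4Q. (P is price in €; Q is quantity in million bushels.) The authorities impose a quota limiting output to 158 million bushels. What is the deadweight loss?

€4991.65 million

Competitive equilibrium: 221.5 − 0.15Q = 60.5 + 0.4Q → Q* = 292.7273, P* = 177.5909.
At Q = 158: demand price = 221.5 − 0.15·158 = 197.8; supply price = 60.5 + 0.4·158 = 123.7.
ΔQ = 292.7273 − 158 = 134.7273; wedge = 197.8 − 123.7 = 74.1.
Welfare loss = ½ × 134.7273 × 74.1 = €4991.65 million.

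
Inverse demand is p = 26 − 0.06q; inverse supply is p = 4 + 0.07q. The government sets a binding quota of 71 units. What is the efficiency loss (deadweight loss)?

627.20

Competitive equilibrium: 26 − 0.06q = 4 + 0.07q → q* = 169.2308, p* = 15.8462.
At q = 71: demand price = 26 − 0.06·71 = 21.74; supply price = 4 + 0.07·71 = 8.97.
Δq = 169.2308 − 71 = 98.2308; wedge = 21.74 − 8.97 = 12.77.
Deadweight loss = ½ × 98.2308 × 12.77 = 627.20.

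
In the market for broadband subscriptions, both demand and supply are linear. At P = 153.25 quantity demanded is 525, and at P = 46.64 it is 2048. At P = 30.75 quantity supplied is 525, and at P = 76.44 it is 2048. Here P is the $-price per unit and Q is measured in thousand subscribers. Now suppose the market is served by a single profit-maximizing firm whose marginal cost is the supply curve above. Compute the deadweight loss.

Demand slope = (46.64 − 153.25)/(2048 − 525) = −0.07, so P = 190 − 0.07Q.
Supply slope = (76.44 − 30.75)/(2048 − 525) = 0.03, so P = 15 + 0.03Q.
Competitive equilibrium: 190 − 0.07Q = 15 + 0.03Q → Q* = 1750, P* = 67.5.
Marginal revenue: MR = 190 − 0.14Q. Set MR = MC: 190 − 0.14Q = 15 + 0.03Q → Q_m = 1029.41176.
Price P_m = 190 − 0.07·1029.41176 = 117.94118; MC(Q_m) = 15 + 0.03·1029.41176 = 45.88235.
Competitive Q* = 1750, so ΔQ = 720.58824; wedge = 117.94118 − 45.88235 = 72.05883.
The triangle = ½ × 720.58824 × 72.05883 = $25962.37 thousand.

$25962.37 thousand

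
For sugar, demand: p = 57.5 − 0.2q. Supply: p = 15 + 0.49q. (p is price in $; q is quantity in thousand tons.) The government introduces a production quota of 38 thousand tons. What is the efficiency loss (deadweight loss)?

$192.06 thousand

Competitive equilibrium: 57.5 − 0.2q = 15 + 0.49q → q* = 61.5942, p* = 45.1812.
At q = 38: demand price = 57.5 − 0.2·38 = 49.9; supply price = 15 + 0.49·38 = 33.62.
Δq = 61.5942 − 38 = 23.5942; wedge = 49.9 − 33.62 = 16.28.
Welfare loss = ½ × 23.5942 × 16.28 = $192.06 thousand.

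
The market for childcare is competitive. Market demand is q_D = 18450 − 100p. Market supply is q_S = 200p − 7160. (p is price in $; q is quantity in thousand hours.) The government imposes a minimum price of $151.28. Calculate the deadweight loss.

In inverse form: demand p = 184.5 − 0.01q, supply p = 35.8 + 0.005q.
Competitive equilibrium: 184.5 − 0.01q = 35.8 + 0.005q → q* = 9913.3333, p* = 85.3667.
At the floor p = 151.28, quantity demanded = (184.5 − 151.28)/0.01 = 3322.
Sellers' marginal cost at q' = 3322: 35.8 + 0.005·3322 = 52.41.
Δq = 9913.3333 − 3322 = 6591.3333; wedge = 151.28 − 52.41 = 98.87.
Deadweight loss = ½ × 6591.3333 × 98.87 = $325842.56 thousand.

$325842.56 thousand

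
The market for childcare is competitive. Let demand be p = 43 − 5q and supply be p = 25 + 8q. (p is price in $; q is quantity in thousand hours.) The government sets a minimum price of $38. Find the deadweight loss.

Competitive equilibrium: 43 − 5q = 25 + 8q → q* = 1.3846, p* = 36.0769.
At the floor p = 38, quantity demanded = (43 − 38)/5 = 1.
Sellers' marginal cost at q' = 1: 25 + 8·1 = 33.
Δq = 1.3846 − 1 = 0.3846; wedge = 38 − 33 = 5.
Deadweight loss = ½ × 0.3846 × 5 = $0.96 thousand.

$0.96 thousand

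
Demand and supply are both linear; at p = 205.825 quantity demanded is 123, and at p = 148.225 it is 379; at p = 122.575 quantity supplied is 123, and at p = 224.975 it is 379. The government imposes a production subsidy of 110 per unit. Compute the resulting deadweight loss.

9680

Demand slope = (148.225 − 205.825)/(379 − 123) = −0.225, so p = 233.5 − 0.225q.
Supply slope = (224.975 − 122.575)/(379 − 123) = 0.4, so p = 73.375 + 0.4q.
Competitive equilibrium: 233.5 − 0.225q = 73.375 + 0.4q → q* = 256.2, p* = 175.855.
The subsidy lowers effective supply by 110: p = 0.4q − 36.625.
New quantity: 233.5 − 0.225q = 0.4q − 36.625 → q' = 432.2.
Overproduction Δq = 432.2 − 256.2 = 176; wedge = subsidy = 110.
Welfare loss = ½ × 176 × 110 = 9680.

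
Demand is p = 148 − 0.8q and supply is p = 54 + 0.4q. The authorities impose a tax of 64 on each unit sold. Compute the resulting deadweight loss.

1706.67

Competitive equilibrium: 148 − 0.8q = 54 + 0.4q → q* = 78.3333, p* = 85.3333.
With the tax, the buyer price exceeds the seller price by 64: (148 − 0.8q) − (54 + 0.4q) = 64 → q' = 25.
Δq = 78.3333 − 25 = 53.3333; the wedge equals the tax, 64.
Welfare loss = ½ × 53.3333 × 64 = 1706.67.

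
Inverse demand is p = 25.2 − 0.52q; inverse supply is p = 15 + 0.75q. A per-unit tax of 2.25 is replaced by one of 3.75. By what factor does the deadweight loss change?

2.778

Competitive equilibrium: 25.2 − 0.52q = 15 + 0.75q → q* = 8.0315, p* = 21.0236.
For a per-unit tax t: Δq = t/1.27, so DWL = ½·t·(t/1.27) = t²/2.54.
At t = 2.25: DWL = 1.993. At t = 3.75: DWL = 5.536.
Ratio = (3.75/2.25)² = 2.778.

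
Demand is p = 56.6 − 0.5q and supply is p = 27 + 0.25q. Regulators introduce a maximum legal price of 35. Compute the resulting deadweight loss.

20.91

Competitive equilibrium: 56.6 − 0.5q = 27 + 0.25q → q* = 39.4667, p* = 36.8667.
At the ceiling p = 35, quantity supplied = (35 − 27)/0.25 = 32.
Willingness to pay at q' = 32: 56.6 − 0.5·32 = 40.6.
Δq = 39.4667 − 32 = 7.4667; wedge = 40.6 − 35 = 5.6.
The triangle = ½ × 7.4667 × 5.6 = 20.91.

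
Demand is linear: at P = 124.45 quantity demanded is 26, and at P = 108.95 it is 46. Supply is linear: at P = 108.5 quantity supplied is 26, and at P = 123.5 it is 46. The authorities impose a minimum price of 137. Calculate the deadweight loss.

Demand slope = (108.95 − 124.45)/(46 − 26) = −0.775, so P = 144.6 − 0.775Q.
Supply slope = (123.5 − 108.5)/(46 − 26) = 0.75, so P = 89 + 0.75Q.
Competitive equilibrium: 144.6 − 0.775Q = 89 + 0.75Q → Q* = 36.459, P* = 116.3443.
At the floor P = 137, quantity demanded = (144.6 − 137)/0.775 = 9.8065.
Sellers' marginal cost at Q' = 9.8065: 89 + 0.75·9.8065 = 96.3549.
ΔQ = 36.459 − 9.8065 = 26.6525; wedge = 137 − 96.3549 = 40.6451.
DWL = ½ × 26.6525 × 40.6451 = 541.65.

541.65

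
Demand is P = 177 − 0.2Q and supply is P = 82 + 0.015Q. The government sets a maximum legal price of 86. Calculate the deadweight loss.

Competitive equilibrium: 177 − 0.2Q = 82 + 0.015Q → Q* = 441.86047, P* = 88.62791.
At the ceiling P = 86, quantity supplied = (86 − 82)/0.015 = 266.66667.
Willingness to pay at Q' = 266.66667: 177 − 0.2·266.66667 = 123.66667.
ΔQ = 441.86047 − 266.66667 = 175.1938; wedge = 123.66667 − 86 = 37.66667.
Deadweight loss = ½ × 175.1938 × 37.66667 = 3299.48.

3299.48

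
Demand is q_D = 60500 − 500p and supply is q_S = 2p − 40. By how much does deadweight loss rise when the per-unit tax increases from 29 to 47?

1362.55

In inverse form: demand p = 121 − 0.002q, supply p = 20 + 0.5q.
Competitive equilibrium: 121 − 0.002q = 20 + 0.5q → q* = 201.1952, p* = 120.5976.
For a per-unit tax t: Δq = t/0.502, so DWL = ½·t·(t/0.502) = t²/1.004.
At t = 29: DWL = 837.649. At t = 47: DWL = 2200.199.
Increase = 2200.199 − 837.649 = 1362.55.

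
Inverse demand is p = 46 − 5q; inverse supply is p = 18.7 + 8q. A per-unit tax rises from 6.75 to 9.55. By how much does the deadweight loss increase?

1.76

Competitive equilibrium: 46 − 5q = 18.7 + 8q → q* = 2.1, p* = 35.5.
For a per-unit tax t: Δq = t/13, so DWL = ½·t·(t/13) = t²/26.
At t = 6.75: DWL = 1.752. At t = 9.55: DWL = 3.508.
Increase = 3.508 − 1.752 = 1.76.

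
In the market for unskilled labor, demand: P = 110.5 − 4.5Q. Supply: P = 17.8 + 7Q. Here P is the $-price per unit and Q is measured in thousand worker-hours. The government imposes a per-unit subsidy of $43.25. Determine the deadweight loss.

$81.33 thousand

Competitive equilibrium: 110.5 − 4.5Q = 17.8 + 7Q → Q* = 8.0609, P* = 74.2261.
The subsidy lowers effective supply by 43.25: P = 7Q − 25.45.
New quantity: 110.5 − 4.5Q = 7Q − 25.45 → Q' = 11.8217.
Overproduction ΔQ = 11.8217 − 8.0609 = 3.7608; wedge = subsidy = 43.25.
The triangle = ½ × 3.7608 × 43.25 = $81.33 thousand.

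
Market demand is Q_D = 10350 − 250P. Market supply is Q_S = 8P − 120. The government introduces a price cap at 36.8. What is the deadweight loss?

In inverse form: demand P = 41.4 − 0.004Q, supply P = 15 + 0.125Q.
Competitive equilibrium: 41.4 − 0.004Q = 15 + 0.125Q → Q* = 204.6512, P* = 40.5814.
At the ceiling P = 36.8, quantity supplied = (36.8 − 15)/0.125 = 174.4.
Willingness to pay at Q' = 174.4: 41.4 − 0.004·174.4 = 40.7024.
ΔQ = 204.6512 − 174.4 = 30.2512; wedge = 40.7024 − 36.8 = 3.9024.
DWL = ½ × 30.2512 × 3.9024 = 59.03.

59.03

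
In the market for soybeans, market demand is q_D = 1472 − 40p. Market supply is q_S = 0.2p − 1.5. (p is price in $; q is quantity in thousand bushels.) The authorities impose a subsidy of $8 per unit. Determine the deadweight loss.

In inverse form: demand p = 36.8 − 0.025q, supply p = 7.5 + 5q.
Competitive equilibrium: 36.8 − 0.025q = 7.5 + 5q → q* = 5.8308, p* = 36.6542.
The subsidy lowers effective supply by 8: p = 5q − 0.5.
New quantity: 36.8 − 0.025q = 5q − 0.5 → q' = 7.4229.
Overproduction Δq = 7.4229 − 5.8308 = 1.5921; wedge = subsidy = 8.
Deadweight loss = ½ × 1.5921 × 8 = $6.37 thousand.

$6.37 thousand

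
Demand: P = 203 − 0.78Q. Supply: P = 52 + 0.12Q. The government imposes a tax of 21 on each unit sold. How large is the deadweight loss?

245

Competitive equilibrium: 203 − 0.78Q = 52 + 0.12Q → Q* = 167.7778, P* = 72.1333.
With the tax, the buyer price exceeds the seller price by 21: (203 − 0.78Q) − (52 + 0.12Q) = 21 → Q' = 144.4444.
ΔQ = 167.7778 − 144.4444 = 23.3334; the wedge equals the tax, 21.
DWL = ½ × 23.3334 × 21 = 245.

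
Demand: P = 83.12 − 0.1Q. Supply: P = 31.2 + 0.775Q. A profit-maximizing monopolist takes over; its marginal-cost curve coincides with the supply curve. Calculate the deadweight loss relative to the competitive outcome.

16.20

Competitive equilibrium: 83.12 − 0.1Q = 31.2 + 0.775Q → Q* = 59.3371, P* = 77.1863.
Marginal revenue: MR = 83.12 − 0.2Q. Set MR = MC: 83.12 − 0.2Q = 31.2 + 0.775Q → Q_m = 53.2513.
Price P_m = 83.12 − 0.1·53.2513 = 77.7949; MC(Q_m) = 31.2 + 0.775·53.2513 = 72.4698.
Competitive Q* = 59.3371, so ΔQ = 6.0858; wedge = 77.7949 − 72.4698 = 5.3251.
The triangle = ½ × 6.0858 × 5.3251 = 16.20.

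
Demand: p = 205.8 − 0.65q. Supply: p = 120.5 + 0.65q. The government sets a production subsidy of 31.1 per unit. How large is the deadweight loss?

372

Competitive equilibrium: 205.8 − 0.65q = 120.5 + 0.65q → q* = 65.6154, p* = 163.15.
The subsidy lowers effective supply by 31.1: p = 89.4 + 0.65q.
New quantity: 205.8 − 0.65q = 89.4 + 0.65q → q' = 89.5385.
Overproduction Δq = 89.5385 − 65.6154 = 23.9231; wedge = subsidy = 31.1.
Welfare loss = ½ × 23.9231 × 31.1 = 372.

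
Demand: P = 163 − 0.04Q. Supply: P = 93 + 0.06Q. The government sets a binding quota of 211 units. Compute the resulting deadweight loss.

Competitive equilibrium: 163 − 0.04Q = 93 + 0.06Q → Q* = 700, P* = 135.
At Q = 211: demand price = 163 − 0.04·211 = 154.56; supply price = 93 + 0.06·211 = 105.66.
ΔQ = 700 − 211 = 489; wedge = 154.56 − 105.66 = 48.9.
The triangle = ½ × 489 × 48.9 = 11956.05.

11956.05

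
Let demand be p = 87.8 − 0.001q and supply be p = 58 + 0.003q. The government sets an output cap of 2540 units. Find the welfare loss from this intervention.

Competitive equilibrium: 87.8 − 0.001q = 58 + 0.003q → q* = 7450, p* = 80.35.
At q = 2540: demand price = 87.8 − 0.001·2540 = 85.26; supply price = 58 + 0.003·2540 = 65.62.
Δq = 7450 − 2540 = 4910; wedge = 85.26 − 65.62 = 19.64.
Welfare loss = ½ × 4910 × 19.64 = 48216.20.

48216.20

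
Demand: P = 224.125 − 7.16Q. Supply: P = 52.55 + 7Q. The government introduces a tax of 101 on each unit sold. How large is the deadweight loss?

360.20

Competitive equilibrium: 224.125 − 7.16Q = 52.55 + 7Q → Q* = 12.11688, P* = 137.36815.
With the tax, the buyer price exceeds the seller price by 101: (224.125 − 7.16Q) − (52.55 + 7Q) = 101 → Q' = 4.98411.
ΔQ = 12.11688 − 4.98411 = 7.13277; the wedge equals the tax, 101.
Deadweight loss = ½ × 7.13277 × 101 = 360.20.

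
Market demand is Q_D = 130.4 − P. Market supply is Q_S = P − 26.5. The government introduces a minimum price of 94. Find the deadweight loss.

In inverse form: demand P = 130.4 − Q, supply P = 26.5 + Q.
Competitive equilibrium: 130.4 − Q = 26.5 + Q → Q* = 51.95, P* = 78.45.
At the floor P = 94, quantity demanded = (130.4 − 94)/1 = 36.4.
Sellers' marginal cost at Q' = 36.4: 26.5 + 1·36.4 = 62.9.
ΔQ = 51.95 − 36.4 = 15.55; wedge = 94 − 62.9 = 31.1.
DWL = ½ × 15.55 × 31.1 = 241.80.

241.80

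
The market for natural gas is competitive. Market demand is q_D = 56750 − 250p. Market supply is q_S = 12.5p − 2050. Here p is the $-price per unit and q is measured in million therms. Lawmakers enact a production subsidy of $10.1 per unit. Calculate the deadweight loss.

In inverse form: demand p = 227 − 0.004q, supply p = 164 + 0.08q.
Competitive equilibrium: 227 − 0.004q = 164 + 0.08q → q* = 750, p* = 224.
The subsidy lowers effective supply by 10.1: p = 153.9 + 0.08q.
New quantity: 227 − 0.004q = 153.9 + 0.08q → q' = 870.2381.
Overproduction Δq = 870.2381 − 750 = 120.2381; wedge = subsidy = 10.1.
Welfare loss = ½ × 120.2381 × 10.1 = $607.20 million.

$607.20 million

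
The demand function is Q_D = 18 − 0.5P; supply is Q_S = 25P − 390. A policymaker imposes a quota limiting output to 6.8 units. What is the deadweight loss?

In inverse form: demand P = 36 − 2Q, supply P = 15.6 + 0.04Q.
Competitive equilibrium: 36 − 2Q = 15.6 + 0.04Q → Q* = 10, P* = 16.
At Q = 6.8: demand price = 36 − 2·6.8 = 22.4; supply price = 15.6 + 0.04·6.8 = 15.872.
ΔQ = 10 − 6.8 = 3.2; wedge = 22.4 − 15.872 = 6.528.
Deadweight loss = ½ × 3.2 × 6.528 = 10.44.

10.44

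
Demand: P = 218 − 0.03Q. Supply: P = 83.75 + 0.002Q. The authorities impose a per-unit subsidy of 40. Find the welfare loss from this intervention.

25000

Competitive equilibrium: 218 − 0.03Q = 83.75 + 0.002Q → Q* = 4195.3125, P* = 92.1406.
The subsidy lowers effective supply by 40: P = 43.75 + 0.002Q.
New quantity: 218 − 0.03Q = 43.75 + 0.002Q → Q' = 5445.3125.
Overproduction ΔQ = 5445.3125 − 4195.3125 = 1250; wedge = subsidy = 40.
Welfare loss = ½ × 1250 × 40 = 25000.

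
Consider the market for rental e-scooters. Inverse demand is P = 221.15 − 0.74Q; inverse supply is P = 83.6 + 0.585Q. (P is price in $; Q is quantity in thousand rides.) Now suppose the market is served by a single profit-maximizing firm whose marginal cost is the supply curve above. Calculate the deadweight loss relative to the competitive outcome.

$916.85 thousand

Competitive equilibrium: 221.15 − 0.74Q = 83.6 + 0.585Q → Q* = 103.8113, P* = 144.3296.
Marginal revenue: MR = 221.15 − 1.48Q. Set MR = MC: 221.15 − 1.48Q = 83.6 + 0.585Q → Q_m = 66.6102.
Price P_m = 221.15 − 0.74·66.6102 = 171.8585; MC(Q_m) = 83.6 + 0.585·66.6102 = 122.567.
Competitive Q* = 103.8113, so ΔQ = 37.2011; wedge = 171.8585 − 122.567 = 49.2915.
The triangle = ½ × 37.2011 × 49.2915 = $916.85 thousand.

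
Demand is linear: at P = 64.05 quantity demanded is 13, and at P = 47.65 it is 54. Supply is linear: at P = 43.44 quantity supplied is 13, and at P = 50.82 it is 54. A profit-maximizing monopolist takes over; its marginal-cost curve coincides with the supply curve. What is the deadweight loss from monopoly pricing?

Demand slope = (47.65 − 64.05)/(54 − 13) = −0.4, so P = 69.25 − 0.4Q.
Supply slope = (50.82 − 43.44)/(54 − 13) = 0.18, so P = 41.1 + 0.18Q.
Competitive equilibrium: 69.25 − 0.4Q = 41.1 + 0.18Q → Q* = 48.5345, P* = 49.8362.
Marginal revenue: MR = 69.25 − 0.8Q. Set MR = MC: 69.25 − 0.8Q = 41.1 + 0.18Q → Q_m = 28.7245.
Price P_m = 69.25 − 0.4·28.7245 = 57.7602; MC(Q_m) = 41.1 + 0.18·28.7245 = 46.2704.
Competitive Q* = 48.5345, so ΔQ = 19.81; wedge = 57.7602 − 46.2704 = 11.4898.
Deadweight loss = ½ × 19.81 × 11.4898 = 113.81.

113.81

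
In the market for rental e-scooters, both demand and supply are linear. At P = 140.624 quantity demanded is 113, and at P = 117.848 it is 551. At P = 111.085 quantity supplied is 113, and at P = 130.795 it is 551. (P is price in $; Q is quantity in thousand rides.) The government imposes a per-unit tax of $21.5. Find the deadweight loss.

$2382.73 thousand

Demand slope = (117.848 − 140.624)/(551 − 113) = −0.052, so P = 146.5 − 0.052Q.
Supply slope = (130.795 − 111.085)/(551 − 113) = 0.045, so P = 106 + 0.045Q.
Competitive equilibrium: 146.5 − 0.052Q = 106 + 0.045Q → Q* = 417.5258, P* = 124.7887.
With the tax, the buyer price exceeds the seller price by 21.5: (146.5 − 0.052Q) − (106 + 0.045Q) = 21.5 → Q' = 195.8763.
ΔQ = 417.5258 − 195.8763 = 221.6495; the wedge equals the tax, 21.5.
The triangle = ½ × 221.6495 × 21.5 = $2382.73 thousand.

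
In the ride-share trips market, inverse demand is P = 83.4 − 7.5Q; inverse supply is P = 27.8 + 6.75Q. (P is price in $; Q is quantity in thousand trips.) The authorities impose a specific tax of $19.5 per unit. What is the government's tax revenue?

$49.40 thousand

Competitive equilibrium: 83.4 − 7.5Q = 27.8 + 6.75Q → Q* = 3.9018, P* = 54.1368.
With the tax, the buyer price exceeds the seller price by 19.5: (83.4 − 7.5Q) − (27.8 + 6.75Q) = 19.5 → Q' = 2.5333.
Tax revenue = 19.5 × 2.5333 = $49.40 thousand.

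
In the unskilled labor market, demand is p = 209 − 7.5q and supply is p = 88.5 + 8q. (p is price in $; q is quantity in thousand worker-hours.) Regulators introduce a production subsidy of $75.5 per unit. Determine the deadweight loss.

Competitive equilibrium: 209 − 7.5q = 88.5 + 8q → q* = 7.7742, p* = 150.6935.
The subsidy lowers effective supply by 75.5: p = 13 + 8q.
New quantity: 209 − 7.5q = 13 + 8q → q' = 12.6452.
Overproduction Δq = 12.6452 − 7.7742 = 4.871; wedge = subsidy = 75.5.
DWL = ½ × 4.871 × 75.5 = $183.88 thousand.

$183.88 thousand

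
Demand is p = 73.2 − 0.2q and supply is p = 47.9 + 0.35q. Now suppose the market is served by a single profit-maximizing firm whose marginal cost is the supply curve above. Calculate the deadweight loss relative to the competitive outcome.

41.38

Competitive equilibrium: 73.2 − 0.2q = 47.9 + 0.35q → q* = 46, p* = 64.
Marginal revenue: MR = 73.2 − 0.4q. Set MR = MC: 73.2 − 0.4q = 47.9 + 0.35q → q_m = 33.7333.
Price p_m = 73.2 − 0.2·33.7333 = 66.4533; MC(q_m) = 47.9 + 0.35·33.7333 = 59.7067.
Competitive q* = 46, so Δq = 12.2667; wedge = 66.4533 − 59.7067 = 6.7466.
Welfare loss = ½ × 12.2667 × 6.7466 = 41.38.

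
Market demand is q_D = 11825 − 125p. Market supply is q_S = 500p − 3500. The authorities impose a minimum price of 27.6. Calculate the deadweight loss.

741.125

In inverse form: demand p = 94.6 − 0.008q, supply p = 7 + 0.002q.
Competitive equilibrium: 94.6 − 0.008q = 7 + 0.002q → q* = 8760, p* = 24.52.
At the floor p = 27.6, quantity demanded = (94.6 − 27.6)/0.008 = 8375.
Sellers' marginal cost at q' = 8375: 7 + 0.002·8375 = 23.75.
Δq = 8760 − 8375 = 385; wedge = 27.6 − 23.75 = 3.85.
DWL = ½ × 385 × 3.85 = 741.125.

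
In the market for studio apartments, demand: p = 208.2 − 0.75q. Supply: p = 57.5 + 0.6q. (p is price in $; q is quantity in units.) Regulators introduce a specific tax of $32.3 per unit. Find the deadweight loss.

$386.40

Competitive equilibrium: 208.2 − 0.75q = 57.5 + 0.6q → q* = 111.6296, p* = 124.4778.
With the tax, the buyer price exceeds the seller price by 32.3: (208.2 − 0.75q) − (57.5 + 0.6q) = 32.3 → q' = 87.7037.
Δq = 111.6296 − 87.7037 = 23.9259; the wedge equals the tax, 32.3.
Deadweight loss = ½ × 23.9259 × 32.3 = $386.40.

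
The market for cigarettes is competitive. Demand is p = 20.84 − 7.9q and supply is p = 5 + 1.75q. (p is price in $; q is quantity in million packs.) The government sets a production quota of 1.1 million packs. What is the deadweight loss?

$1.41 million

Competitive equilibrium: 20.84 − 7.9q = 5 + 1.75q → q* = 1.6415, p* = 7.8725.
At q = 1.1: demand price = 20.84 − 7.9·1.1 = 12.15; supply price = 5 + 1.75·1.1 = 6.925.
Δq = 1.6415 − 1.1 = 0.5415; wedge = 12.15 − 6.925 = 5.225.
DWL = ½ × 0.5415 × 5.225 = $1.41 million.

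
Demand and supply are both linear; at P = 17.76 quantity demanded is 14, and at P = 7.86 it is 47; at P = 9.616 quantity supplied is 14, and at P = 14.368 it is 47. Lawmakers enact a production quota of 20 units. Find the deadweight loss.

Demand slope = (7.86 − 17.76)/(47 − 14) = −0.3, so P = 21.96 − 0.3Q.
Supply slope = (14.368 − 9.616)/(47 − 14) = 0.144, so P = 7.6 + 0.144Q.
Competitive equilibrium: 21.96 − 0.3Q = 7.6 + 0.144Q → Q* = 32.3423, P* = 12.2573.
At Q = 20: demand price = 21.96 − 0.3·20 = 15.96; supply price = 7.6 + 0.144·20 = 10.48.
ΔQ = 32.3423 − 20 = 12.3423; wedge = 15.96 − 10.48 = 5.48.
DWL = ½ × 12.3423 × 5.48 = 33.82.

33.82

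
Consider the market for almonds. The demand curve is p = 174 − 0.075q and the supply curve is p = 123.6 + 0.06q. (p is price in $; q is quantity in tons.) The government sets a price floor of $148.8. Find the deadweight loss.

$94.08

Competitive equilibrium: 174 − 0.075q = 123.6 + 0.06q → q* = 373.3333, p* = 146.
At the floor p = 148.8, quantity demanded = (174 − 148.8)/0.075 = 336.
Sellers' marginal cost at q' = 336: 123.6 + 0.06·336 = 143.76.
Δq = 373.3333 − 336 = 37.3333; wedge = 148.8 − 143.76 = 5.04.
Welfare loss = ½ × 37.3333 × 5.04 = $94.08.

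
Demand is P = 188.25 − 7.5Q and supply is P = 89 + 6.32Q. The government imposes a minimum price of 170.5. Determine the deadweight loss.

Competitive equilibrium: 188.25 − 7.5Q = 89 + 6.32Q → Q* = 7.1816, P* = 134.3878.
At the floor P = 170.5, quantity demanded = (188.25 − 170.5)/7.5 = 2.3667.
Sellers' marginal cost at Q' = 2.3667: 89 + 6.32·2.3667 = 103.9575.
ΔQ = 7.1816 − 2.3667 = 4.8149; wedge = 170.5 − 103.9575 = 66.5425.
Welfare loss = ½ × 4.8149 × 66.5425 = 160.20.

160.20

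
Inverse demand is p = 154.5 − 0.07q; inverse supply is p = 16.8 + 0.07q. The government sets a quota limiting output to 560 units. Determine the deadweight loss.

Competitive equilibrium: 154.5 − 0.07q = 16.8 + 0.07q → q* = 983.5714, p* = 85.65.
At q = 560: demand price = 154.5 − 0.07·560 = 115.3; supply price = 16.8 + 0.07·560 = 56.
Δq = 983.5714 − 560 = 423.5714; wedge = 115.3 − 56 = 59.3.
The triangle = ½ × 423.5714 × 59.3 = 12558.89.

12558.89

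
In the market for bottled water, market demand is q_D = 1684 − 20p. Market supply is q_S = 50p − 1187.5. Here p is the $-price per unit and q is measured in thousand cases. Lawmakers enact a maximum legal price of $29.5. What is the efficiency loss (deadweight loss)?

In inverse form: demand p = 84.2 − 0.05q, supply p = 23.75 + 0.02q.
Competitive equilibrium: 84.2 − 0.05q = 23.75 + 0.02q → q* = 863.5714, p* = 41.0214.
At the ceiling p = 29.5, quantity supplied = (29.5 − 23.75)/0.02 = 287.5.
Willingness to pay at q' = 287.5: 84.2 − 0.05·287.5 = 69.825.
Δq = 863.5714 − 287.5 = 576.0714; wedge = 69.825 − 29.5 = 40.325.
Deadweight loss = ½ × 576.0714 × 40.325 = $11615.04 thousand.

$11615.04 thousand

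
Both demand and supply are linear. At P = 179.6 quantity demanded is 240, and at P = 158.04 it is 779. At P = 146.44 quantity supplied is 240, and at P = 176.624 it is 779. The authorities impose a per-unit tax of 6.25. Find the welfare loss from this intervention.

Demand slope = (158.04 − 179.6)/(779 − 240) = −0.04, so P = 189.2 − 0.04Q.
Supply slope = (176.624 − 146.44)/(779 − 240) = 0.056, so P = 133 + 0.056Q.
Competitive equilibrium: 189.2 − 0.04Q = 133 + 0.056Q → Q* = 585.4167, P* = 165.7833.
With the tax, the buyer price exceeds the seller price by 6.25: (189.2 − 0.04Q) − (133 + 0.056Q) = 6.25 → Q' = 520.3125.
ΔQ = 585.4167 − 520.3125 = 65.1042; the wedge equals the tax, 6.25.
Deadweight loss = ½ × 65.1042 × 6.25 = 203.45.

203.45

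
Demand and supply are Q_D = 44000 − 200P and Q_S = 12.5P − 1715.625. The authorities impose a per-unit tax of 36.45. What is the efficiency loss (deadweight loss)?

In inverse form: demand P = 220 − 0.005Q, supply P = 137.25 + 0.08Q.
Competitive equilibrium: 220 − 0.005Q = 137.25 + 0.08Q → Q* = 973.5294, P* = 215.1324.
With the tax, the buyer price exceeds the seller price by 36.45: (220 − 0.005Q) − (137.25 + 0.08Q) = 36.45 → Q' = 544.7059.
ΔQ = 973.5294 − 544.7059 = 428.8235; the wedge equals the tax, 36.45.
DWL = ½ × 428.8235 × 36.45 = 7815.31.

7815.31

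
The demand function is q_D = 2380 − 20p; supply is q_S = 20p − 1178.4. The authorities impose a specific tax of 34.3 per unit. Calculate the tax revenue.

In inverse form: demand p = 119 − 0.05q, supply p = 58.92 + 0.05q.
Competitive equilibrium: 119 − 0.05q = 58.92 + 0.05q → q* = 600.8, p* = 88.96.
With the tax, the buyer price exceeds the seller price by 34.3: (119 − 0.05q) − (58.92 + 0.05q) = 34.3 → q' = 257.8.
Tax revenue = 34.3 × 257.8 = 8842.54.

8842.54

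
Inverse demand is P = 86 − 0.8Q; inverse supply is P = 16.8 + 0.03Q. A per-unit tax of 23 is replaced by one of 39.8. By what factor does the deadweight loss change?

Competitive equilibrium: 86 − 0.8Q = 16.8 + 0.03Q → Q* = 83.3735, P* = 19.3012.
For a per-unit tax t: ΔQ = t/0.83, so DWL = ½·t·(t/0.83) = t²/1.66.
At t = 23: DWL = 318.675. At t = 39.8: DWL = 954.241.
Ratio = (39.8/23)² = 2.994.

2.994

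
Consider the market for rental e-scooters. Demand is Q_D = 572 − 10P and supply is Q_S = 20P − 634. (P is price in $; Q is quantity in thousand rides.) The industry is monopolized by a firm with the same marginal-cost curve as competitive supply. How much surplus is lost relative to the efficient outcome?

In inverse form: demand P = 57.2 − 0.1Q, supply P = 31.7 + 0.05Q.
Competitive equilibrium: 57.2 − 0.1Q = 31.7 + 0.05Q → Q* = 170, P* = 40.2.
Marginal revenue: MR = 57.2 − 0.2Q. Set MR = MC: 57.2 − 0.2Q = 31.7 + 0.05Q → Q_m = 102.
Price P_m = 57.2 − 0.1·102 = 47; MC(Q_m) = 31.7 + 0.05·102 = 36.8.
Competitive Q* = 170, so ΔQ = 68; wedge = 47 − 36.8 = 10.2.
DWL = ½ × 68 × 10.2 = $346.80 thousand.

$346.80 thousand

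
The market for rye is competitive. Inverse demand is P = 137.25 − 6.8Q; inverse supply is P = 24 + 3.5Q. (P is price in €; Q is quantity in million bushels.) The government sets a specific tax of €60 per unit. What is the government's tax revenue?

Competitive equilibrium: 137.25 − 6.8Q = 24 + 3.5Q → Q* = 10.9951, P* = 62.483.
With the tax, the buyer price exceeds the seller price by 60: (137.25 − 6.8Q) − (24 + 3.5Q) = 60 → Q' = 5.1699.
Tax revenue = 60 × 5.1699 = €310.19 million.

€310.19 million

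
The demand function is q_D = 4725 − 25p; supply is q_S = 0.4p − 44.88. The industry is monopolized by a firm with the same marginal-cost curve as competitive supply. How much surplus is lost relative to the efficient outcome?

0.28

In inverse form: demand p = 189 − 0.04q, supply p = 112.2 + 2.5q.
Competitive equilibrium: 189 − 0.04q = 112.2 + 2.5q → q* = 30.2362, p* = 187.7906.
Marginal revenue: MR = 189 − 0.08q. Set MR = MC: 189 − 0.08q = 112.2 + 2.5q → q_m = 29.7674.
Price p_m = 189 − 0.04·29.7674 = 187.8093; MC(q_m) = 112.2 + 2.5·29.7674 = 186.6185.
Competitive q* = 30.2362, so Δq = 0.4688; wedge = 187.8093 − 186.6185 = 1.1908.
Welfare loss = ½ × 0.4688 × 1.1908 = 0.28.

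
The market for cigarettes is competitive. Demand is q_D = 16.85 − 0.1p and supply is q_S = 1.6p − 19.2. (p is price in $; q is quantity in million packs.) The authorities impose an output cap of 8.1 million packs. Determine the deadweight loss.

In inverse form: demand p = 168.5 − 10q, supply p = 12 + 0.625q.
Competitive equilibrium: 168.5 − 10q = 12 + 0.625q → q* = 14.7294, p* = 21.2059.
At q = 8.1: demand price = 168.5 − 10·8.1 = 87.5; supply price = 12 + 0.625·8.1 = 17.0625.
Δq = 14.7294 − 8.1 = 6.6294; wedge = 87.5 − 17.0625 = 70.4375.
The triangle = ½ × 6.6294 × 70.4375 = $233.48 million.

$233.48 million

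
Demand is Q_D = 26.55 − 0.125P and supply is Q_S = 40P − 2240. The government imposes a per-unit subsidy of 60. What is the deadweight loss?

224.30

In inverse form: demand P = 212.4 − 8Q, supply P = 56 + 0.025Q.
Competitive equilibrium: 212.4 − 8Q = 56 + 0.025Q → Q* = 19.4891, P* = 56.4872.
The subsidy lowers effective supply by 60: P = 0.025Q − 4.
New quantity: 212.4 − 8Q = 0.025Q − 4 → Q' = 26.9657.
Overproduction ΔQ = 26.9657 − 19.4891 = 7.4766; wedge = subsidy = 60.
The triangle = ½ × 7.4766 × 60 = 224.30.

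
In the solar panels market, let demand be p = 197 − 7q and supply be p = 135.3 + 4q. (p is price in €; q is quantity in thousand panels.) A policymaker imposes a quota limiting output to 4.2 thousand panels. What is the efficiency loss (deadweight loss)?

€10.92 thousand

Competitive equilibrium: 197 − 7q = 135.3 + 4q → q* = 5.6091, p* = 157.7364.
At q = 4.2: demand price = 197 − 7·4.2 = 167.6; supply price = 135.3 + 4·4.2 = 152.1.
Δq = 5.6091 − 4.2 = 1.4091; wedge = 167.6 − 152.1 = 15.5.
Deadweight loss = ½ × 1.4091 × 15.5 = €10.92 thousand.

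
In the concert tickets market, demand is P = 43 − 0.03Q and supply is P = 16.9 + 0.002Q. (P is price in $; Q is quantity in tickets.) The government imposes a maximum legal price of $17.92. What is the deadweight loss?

Competitive equilibrium: 43 − 0.03Q = 16.9 + 0.002Q → Q* = 815.625, P* = 18.5313.
At the ceiling P = 17.92, quantity supplied = (17.92 − 16.9)/0.002 = 510.
Willingness to pay at Q' = 510: 43 − 0.03·510 = 27.7.
ΔQ = 815.625 − 510 = 305.625; wedge = 27.7 − 17.92 = 9.78.
DWL = ½ × 305.625 × 9.78 = $1494.51.

$1494.51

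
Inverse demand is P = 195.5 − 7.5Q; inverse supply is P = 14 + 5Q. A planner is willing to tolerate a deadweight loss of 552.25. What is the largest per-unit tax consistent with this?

117.5

Competitive equilibrium: 195.5 − 7.5Q = 14 + 5Q → Q* = 14.52, P* = 86.6.
A tax t gives ΔQ = t/12.5 and wedge t, so DWL = t²/25.
t²/25 = 552.25 → t² = 13806.25 → t = 117.5.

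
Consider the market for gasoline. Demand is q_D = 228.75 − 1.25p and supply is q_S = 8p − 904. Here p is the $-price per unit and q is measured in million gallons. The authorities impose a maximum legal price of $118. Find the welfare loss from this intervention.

$588.65 million

In inverse form: demand p = 183 − 0.8q, supply p = 113 + 0.125q.
Competitive equilibrium: 183 − 0.8q = 113 + 0.125q → q* = 75.6757, p* = 122.4595.
At the ceiling p = 118, quantity supplied = (118 − 113)/0.125 = 40.
Willingness to pay at q' = 40: 183 − 0.8·40 = 151.
Δq = 75.6757 − 40 = 35.6757; wedge = 151 − 118 = 33.
Deadweight loss = ½ × 35.6757 × 33 = $588.65 million.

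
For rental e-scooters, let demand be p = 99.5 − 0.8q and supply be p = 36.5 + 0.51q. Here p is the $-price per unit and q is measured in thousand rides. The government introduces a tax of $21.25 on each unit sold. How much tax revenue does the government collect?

Competitive equilibrium: 99.5 − 0.8q = 36.5 + 0.51q → q* = 48.0916, p* = 61.0267.
With the tax, the buyer price exceeds the seller price by 21.25: (99.5 − 0.8q) − (36.5 + 0.51q) = 21.25 → q' = 31.8702.
Tax revenue = 21.25 × 31.8702 = $677.24 thousand.

$677.24 thousand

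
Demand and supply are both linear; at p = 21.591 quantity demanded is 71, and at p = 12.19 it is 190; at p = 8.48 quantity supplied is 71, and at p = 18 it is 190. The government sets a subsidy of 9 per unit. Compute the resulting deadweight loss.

Demand slope = (12.19 − 21.591)/(190 − 71) = −0.079, so p = 27.2 − 0.079q.
Supply slope = (18 − 8.48)/(190 − 71) = 0.08, so p = 2.8 + 0.08q.
Competitive equilibrium: 27.2 − 0.079q = 2.8 + 0.08q → q* = 153.4591, p* = 15.0767.
The subsidy lowers effective supply by 9: p = 0.08q − 6.2.
New quantity: 27.2 − 0.079q = 0.08q − 6.2 → q' = 210.0629.
Overproduction Δq = 210.0629 − 153.4591 = 56.6038; wedge = subsidy = 9.
Deadweight loss = ½ × 56.6038 × 9 = 254.72.

254.72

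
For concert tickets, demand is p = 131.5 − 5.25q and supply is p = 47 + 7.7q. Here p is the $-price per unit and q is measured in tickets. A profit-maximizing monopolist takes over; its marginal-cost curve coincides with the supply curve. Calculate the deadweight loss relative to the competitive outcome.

$22.94

Competitive equilibrium: 131.5 − 5.25q = 47 + 7.7q → q* = 6.5251, p* = 97.2432.
Marginal revenue: MR = 131.5 − 10.5q. Set MR = MC: 131.5 − 10.5q = 47 + 7.7q → q_m = 4.6429.
Price p_m = 131.5 − 5.25·4.6429 = 107.1248; MC(q_m) = 47 + 7.7·4.6429 = 82.7503.
Competitive q* = 6.5251, so Δq = 1.8822; wedge = 107.1248 − 82.7503 = 24.3745.
Welfare loss = ½ × 1.8822 × 24.3745 = $22.94.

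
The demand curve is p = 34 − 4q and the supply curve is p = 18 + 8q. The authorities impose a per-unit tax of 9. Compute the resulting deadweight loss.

3.375

Competitive equilibrium: 34 − 4q = 18 + 8q → q* = 1.3333, p* = 28.6667.
With the tax, the buyer price exceeds the seller price by 9: (34 − 4q) − (18 + 8q) = 9 → q' = 0.5833.
Δq = 1.3333 − 0.5833 = 0.75; the wedge equals the tax, 9.
Deadweight loss = ½ × 0.75 × 9 = 3.375.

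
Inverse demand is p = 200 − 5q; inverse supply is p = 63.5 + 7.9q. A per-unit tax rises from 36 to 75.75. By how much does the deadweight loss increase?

Competitive equilibrium: 200 − 5q = 63.5 + 7.9q → q* = 10.5814, p* = 147.093.
For a per-unit tax t: Δq = t/12.9, so DWL = ½·t·(t/12.9) = t²/25.8.
At t = 36: DWL = 50.233. At t = 75.75: DWL = 222.406.
Increase = 222.406 − 50.233 = 172.17.

172.17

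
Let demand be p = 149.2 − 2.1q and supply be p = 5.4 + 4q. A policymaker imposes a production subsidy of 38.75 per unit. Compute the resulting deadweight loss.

123.08

Competitive equilibrium: 149.2 − 2.1q = 5.4 + 4q → q* = 23.5738, p* = 99.6951.
The subsidy lowers effective supply by 38.75: p = 4q − 33.35.
New quantity: 149.2 − 2.1q = 4q − 33.35 → q' = 29.9262.
Overproduction Δq = 29.9262 − 23.5738 = 6.3524; wedge = subsidy = 38.75.
The triangle = ½ × 6.3524 × 38.75 = 123.08.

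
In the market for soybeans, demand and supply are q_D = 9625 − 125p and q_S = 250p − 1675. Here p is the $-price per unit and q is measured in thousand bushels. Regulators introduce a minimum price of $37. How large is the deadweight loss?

$4420.42 thousand

In inverse form: demand p = 77 − 0.008q, supply p = 6.7 + 0.004q.
Competitive equilibrium: 77 − 0.008q = 6.7 + 0.004q → q* = 5858.3333, p* = 30.1333.
At the floor p = 37, quantity demanded = (77 − 37)/0.008 = 5000.
Sellers' marginal cost at q' = 5000: 6.7 + 0.004·5000 = 26.7.
Δq = 5858.3333 − 5000 = 858.3333; wedge = 37 − 26.7 = 10.3.
Deadweight loss = ½ × 858.3333 × 10.3 = $4420.42 thousand.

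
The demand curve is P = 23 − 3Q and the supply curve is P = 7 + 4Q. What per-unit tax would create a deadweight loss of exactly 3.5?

7

Competitive equilibrium: 23 − 3Q = 7 + 4Q → Q* = 2.2857, P* = 16.1429.
A tax t gives ΔQ = t/7 and wedge t, so DWL = t²/14.
t²/14 = 3.5 → t² = 49 → t = 7.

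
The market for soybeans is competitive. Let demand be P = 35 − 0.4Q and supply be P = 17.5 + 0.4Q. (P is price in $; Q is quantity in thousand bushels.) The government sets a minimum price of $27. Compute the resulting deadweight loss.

$1.41 thousand

Competitive equilibrium: 35 − 0.4Q = 17.5 + 0.4Q → Q* = 21.875, P* = 26.25.
At the floor P = 27, quantity demanded = (35 − 27)/0.4 = 20.
Sellers' marginal cost at Q' = 20: 17.5 + 0.4·20 = 25.5.
ΔQ = 21.875 − 20 = 1.875; wedge = 27 − 25.5 = 1.5.
DWL = ½ × 1.875 × 1.5 = $1.41 thousand.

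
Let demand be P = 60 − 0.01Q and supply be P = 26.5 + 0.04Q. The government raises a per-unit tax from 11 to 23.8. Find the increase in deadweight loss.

4454.40

Competitive equilibrium: 60 − 0.01Q = 26.5 + 0.04Q → Q* = 670, P* = 53.3.
For a per-unit tax t: ΔQ = t/0.05, so DWL = ½·t·(t/0.05) = t²/0.1.
At t = 11: DWL = 1210. At t = 23.8: DWL = 5664.4.
Increase = 5664.4 − 1210 = 4454.40.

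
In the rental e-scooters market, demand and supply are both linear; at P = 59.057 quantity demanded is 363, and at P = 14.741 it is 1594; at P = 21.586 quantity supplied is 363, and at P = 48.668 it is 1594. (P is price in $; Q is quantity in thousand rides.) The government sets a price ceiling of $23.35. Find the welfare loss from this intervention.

$9286.05 thousand

Demand slope = (14.741 − 59.057)/(1594 − 363) = −0.036, so P = 72.125 − 0.036Q.
Supply slope = (48.668 − 21.586)/(1594 − 363) = 0.022, so P = 13.6 + 0.022Q.
Competitive equilibrium: 72.125 − 0.036Q = 13.6 + 0.022Q → Q* = 1009.05172, P* = 35.79914.
At the ceiling P = 23.35, quantity supplied = (23.35 − 13.6)/0.022 = 443.18182.
Willingness to pay at Q' = 443.18182: 72.125 − 0.036·443.18182 = 56.17045.
ΔQ = 1009.05172 − 443.18182 = 565.8699; wedge = 56.17045 − 23.35 = 32.82045.
The triangle = ½ × 565.8699 × 32.82045 = $9286.05 thousand.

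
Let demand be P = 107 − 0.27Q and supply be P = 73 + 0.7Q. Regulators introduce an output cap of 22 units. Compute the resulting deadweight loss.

82.62

Competitive equilibrium: 107 − 0.27Q = 73 + 0.7Q → Q* = 35.0515, P* = 97.5361.
At Q = 22: demand price = 107 − 0.27·22 = 101.06; supply price = 73 + 0.7·22 = 88.4.
ΔQ = 35.0515 − 22 = 13.0515; wedge = 101.06 − 88.4 = 12.66.
Deadweight loss = ½ × 13.0515 × 12.66 = 82.62.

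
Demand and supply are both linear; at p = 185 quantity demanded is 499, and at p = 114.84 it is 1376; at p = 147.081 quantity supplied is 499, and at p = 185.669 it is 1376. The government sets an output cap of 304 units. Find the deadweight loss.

Demand slope = (114.84 − 185)/(1376 − 499) = −0.08, so p = 224.92 − 0.08q.
Supply slope = (185.669 − 147.081)/(1376 − 499) = 0.044, so p = 125.125 + 0.044q.
Competitive equilibrium: 224.92 − 0.08q = 125.125 + 0.044q → q* = 804.7984, p* = 160.5361.
At q = 304: demand price = 224.92 − 0.08·304 = 200.6; supply price = 125.125 + 0.044·304 = 138.501.
Δq = 804.7984 − 304 = 500.7984; wedge = 200.6 − 138.501 = 62.099.
Deadweight loss = ½ × 500.7984 × 62.099 = 15549.54.

15549.54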